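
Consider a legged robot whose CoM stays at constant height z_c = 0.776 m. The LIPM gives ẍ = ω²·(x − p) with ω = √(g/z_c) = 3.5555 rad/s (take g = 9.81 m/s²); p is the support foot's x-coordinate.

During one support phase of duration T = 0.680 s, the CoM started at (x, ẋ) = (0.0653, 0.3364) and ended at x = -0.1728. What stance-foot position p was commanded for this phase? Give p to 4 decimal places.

ωT = 3.5555·0.680 = 2.417740; cosh(ωT) = 5.654798, sinh(ωT) = 5.565675
x(T) = p + (x₀−p)·cosh(ωT) + (ẋ₀/ω)·sinh(ωT) ⇒ p·(1 − cosh) = x(T) − x₀·cosh − (ẋ₀/ω)·sinh
numerator   = -0.1728 − (0.0653)·5.654798 − (0.3364/3.5555)·5.565675 = -1.068649
denominator = 1 − 5.654798 = -4.654798
p = -1.068649 / -4.654798 = 0.2296

p = 0.2296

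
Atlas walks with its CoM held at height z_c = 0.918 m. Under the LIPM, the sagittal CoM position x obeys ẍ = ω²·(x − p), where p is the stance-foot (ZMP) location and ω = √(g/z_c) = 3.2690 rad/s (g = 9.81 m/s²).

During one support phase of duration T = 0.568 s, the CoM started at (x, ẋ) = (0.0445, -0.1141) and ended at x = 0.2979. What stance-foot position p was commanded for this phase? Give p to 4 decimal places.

ωT = 3.2690·0.568 = 1.856792; cosh(ωT) = 3.279668, sinh(ωT) = 3.123495
x(T) = p + (x₀−p)·cosh(ωT) + (ẋ₀/ω)·sinh(ωT) ⇒ p·(1 − cosh) = x(T) − x₀·cosh − (ẋ₀/ω)·sinh
numerator   = 0.2979 − (0.0445)·3.279668 − (-0.1141/3.2690)·3.123495 = 0.260976
denominator = 1 − 3.279668 = -2.279668
p = 0.260976 / -2.279668 = -0.1145

p = -0.1145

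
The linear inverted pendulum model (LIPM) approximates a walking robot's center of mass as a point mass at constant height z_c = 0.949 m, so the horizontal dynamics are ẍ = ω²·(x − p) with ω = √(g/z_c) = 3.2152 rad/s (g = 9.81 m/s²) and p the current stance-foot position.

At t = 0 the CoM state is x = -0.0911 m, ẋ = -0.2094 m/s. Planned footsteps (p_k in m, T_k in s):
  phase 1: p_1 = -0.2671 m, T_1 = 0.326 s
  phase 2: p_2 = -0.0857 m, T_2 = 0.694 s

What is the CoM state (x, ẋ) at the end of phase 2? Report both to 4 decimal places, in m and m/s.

x = 0.5370, ẋ = 2.0355

phase 1: p=-0.2671, T=0.326, ωT=1.048155, cosh=1.601484, sinh=1.250900; start (x,ẋ)=(-0.091100, -0.209400) → end (x,ẋ)=(-0.066708, 0.372503)
phase 2: p=-0.0857, T=0.694, ωT=2.231349, cosh=4.709901, sinh=4.602517; start (x,ẋ)=(-0.066708, 0.372503) → end (x,ẋ)=(0.536985, 2.035500)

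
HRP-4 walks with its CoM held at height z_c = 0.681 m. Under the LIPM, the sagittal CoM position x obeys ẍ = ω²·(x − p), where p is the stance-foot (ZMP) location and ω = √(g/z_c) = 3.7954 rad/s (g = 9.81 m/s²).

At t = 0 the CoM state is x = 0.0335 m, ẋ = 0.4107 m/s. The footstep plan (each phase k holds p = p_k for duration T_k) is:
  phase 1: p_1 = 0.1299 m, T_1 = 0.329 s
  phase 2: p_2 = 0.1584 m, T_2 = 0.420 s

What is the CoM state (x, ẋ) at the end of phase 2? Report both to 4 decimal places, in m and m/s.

x = 0.1807, ẋ = 0.1520

phase 1: p=0.1299, T=0.329, ωT=1.248687, cosh=1.886322, sinh=1.599440; start (x,ẋ)=(0.033500, 0.410700) → end (x,ẋ)=(0.121134, 0.189515)
phase 2: p=0.1584, T=0.420, ωT=1.594068, cosh=2.563418, sinh=2.360320; start (x,ẋ)=(0.121134, 0.189515) → end (x,ẋ)=(0.180729, 0.151962)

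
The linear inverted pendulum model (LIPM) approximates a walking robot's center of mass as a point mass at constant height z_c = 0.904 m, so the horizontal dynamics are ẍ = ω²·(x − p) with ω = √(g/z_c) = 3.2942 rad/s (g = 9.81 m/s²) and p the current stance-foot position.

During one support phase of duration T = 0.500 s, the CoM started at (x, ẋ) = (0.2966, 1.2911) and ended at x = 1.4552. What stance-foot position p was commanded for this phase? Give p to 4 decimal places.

p = 0.1909

ωT = 3.2942·0.500 = 1.647100; cosh(ωT) = 2.692255, sinh(ωT) = 2.499647
x(T) = p + (x₀−p)·cosh(ωT) + (ẋ₀/ω)·sinh(ωT) ⇒ p·(1 − cosh) = x(T) − x₀·cosh − (ẋ₀/ω)·sinh
numerator   = 1.4552 − (0.2966)·2.692255 − (1.2911/3.2942)·2.499647 = -0.323012
denominator = 1 − 2.692255 = -1.692255
p = -0.323012 / -1.692255 = 0.1909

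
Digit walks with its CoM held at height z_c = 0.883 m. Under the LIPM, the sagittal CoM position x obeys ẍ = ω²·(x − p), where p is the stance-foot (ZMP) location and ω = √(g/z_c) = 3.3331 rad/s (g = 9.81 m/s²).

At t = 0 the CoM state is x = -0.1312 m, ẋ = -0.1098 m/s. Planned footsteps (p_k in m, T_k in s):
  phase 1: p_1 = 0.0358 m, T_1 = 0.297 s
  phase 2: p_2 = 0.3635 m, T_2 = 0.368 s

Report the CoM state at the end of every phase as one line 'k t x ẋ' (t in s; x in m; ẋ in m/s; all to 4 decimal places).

phase 1: p=0.0358, T=0.297, ωT=0.989931, cosh=1.531325, sinh=1.159723; start (x,ẋ)=(-0.131200, -0.109800) → end (x,ẋ)=(-0.258135, -0.813673)
phase 2: p=0.3635, T=0.368, ωT=1.226581, cosh=1.851423, sinh=1.558129; start (x,ẋ)=(-0.258135, -0.813673) → end (x,ẋ)=(-1.167779, -4.734854)

1 0.2970 -0.2581 -0.8137
2 0.6650 -1.1678 -4.7349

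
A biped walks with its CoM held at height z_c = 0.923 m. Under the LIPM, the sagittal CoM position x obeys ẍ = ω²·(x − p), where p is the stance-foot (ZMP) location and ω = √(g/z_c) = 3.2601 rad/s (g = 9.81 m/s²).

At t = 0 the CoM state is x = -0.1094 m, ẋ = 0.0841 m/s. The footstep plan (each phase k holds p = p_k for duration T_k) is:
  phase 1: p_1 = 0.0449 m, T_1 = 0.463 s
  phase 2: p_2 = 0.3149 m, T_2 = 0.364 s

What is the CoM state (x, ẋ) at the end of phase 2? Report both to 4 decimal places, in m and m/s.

phase 1: p=0.0449, T=0.463, ωT=1.509426, cosh=2.372586, sinh=2.151549; start (x,ẋ)=(-0.109400, 0.084100) → end (x,ẋ)=(-0.265687, -0.882767)
phase 2: p=0.3149, T=0.364, ωT=1.186676, cosh=1.790704, sinh=1.485470; start (x,ẋ)=(-0.265687, -0.882767) → end (x,ẋ)=(-1.126994, -4.392430)

x = -1.1270, ẋ = -4.3924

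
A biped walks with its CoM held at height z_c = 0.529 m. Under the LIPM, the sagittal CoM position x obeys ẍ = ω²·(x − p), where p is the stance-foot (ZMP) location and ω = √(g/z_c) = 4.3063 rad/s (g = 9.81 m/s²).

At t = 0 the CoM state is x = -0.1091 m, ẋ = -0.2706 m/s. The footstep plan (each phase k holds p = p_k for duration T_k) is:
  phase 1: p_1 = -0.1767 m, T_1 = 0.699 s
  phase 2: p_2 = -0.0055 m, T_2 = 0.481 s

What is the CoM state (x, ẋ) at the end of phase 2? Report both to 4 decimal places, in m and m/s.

phase 1: p=-0.1767, T=0.699, ωT=3.010104, cosh=10.169395, sinh=10.120109; start (x,ẋ)=(-0.109100, -0.270600) → end (x,ẋ)=(-0.125178, 0.194185)
phase 2: p=-0.0055, T=0.481, ωT=2.071330, cosh=4.030695, sinh=3.904677; start (x,ẋ)=(-0.125178, 0.194185) → end (x,ẋ)=(-0.311811, -1.229651)

x = -0.3118, ẋ = -1.2297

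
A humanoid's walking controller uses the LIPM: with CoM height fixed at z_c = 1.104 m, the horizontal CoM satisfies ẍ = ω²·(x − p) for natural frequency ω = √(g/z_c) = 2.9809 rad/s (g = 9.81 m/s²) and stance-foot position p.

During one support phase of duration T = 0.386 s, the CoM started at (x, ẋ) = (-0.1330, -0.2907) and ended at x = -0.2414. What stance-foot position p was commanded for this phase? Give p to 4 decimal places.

p = -0.1740

ωT = 2.9809·0.386 = 1.150627; cosh(ωT) = 1.738307, sinh(ωT) = 1.421868
x(T) = p + (x₀−p)·cosh(ωT) + (ẋ₀/ω)·sinh(ωT) ⇒ p·(1 − cosh) = x(T) − x₀·cosh − (ẋ₀/ω)·sinh
numerator   = -0.2414 − (-0.1330)·1.738307 − (-0.2907/2.9809)·1.421868 = 0.128457
denominator = 1 − 1.738307 = -0.738307
p = 0.128457 / -0.738307 = -0.1740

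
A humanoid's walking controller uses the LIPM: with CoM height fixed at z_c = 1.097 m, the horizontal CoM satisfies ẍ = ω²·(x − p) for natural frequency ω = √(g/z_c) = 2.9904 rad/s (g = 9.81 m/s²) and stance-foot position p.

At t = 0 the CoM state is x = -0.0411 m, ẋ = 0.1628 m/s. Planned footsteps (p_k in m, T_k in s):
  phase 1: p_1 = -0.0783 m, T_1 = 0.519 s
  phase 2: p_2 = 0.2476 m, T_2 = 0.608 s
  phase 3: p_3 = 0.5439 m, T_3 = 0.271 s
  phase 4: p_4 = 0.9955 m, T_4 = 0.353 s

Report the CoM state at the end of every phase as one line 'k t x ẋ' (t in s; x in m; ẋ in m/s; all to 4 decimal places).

phase 1: p=-0.0783, T=0.519, ωT=1.552018, cosh=2.466403, sinh=2.254583; start (x,ẋ)=(-0.041100, 0.162800) → end (x,ẋ)=(0.136192, 0.652337)
phase 2: p=0.2476, T=0.608, ωT=1.818163, cosh=3.161428, sinh=2.999104; start (x,ẋ)=(0.136192, 0.652337) → end (x,ẋ)=(0.549626, 1.063147)
phase 3: p=0.5439, T=0.271, ωT=0.810398, cosh=1.346742, sinh=0.902061; start (x,ẋ)=(0.549626, 1.063147) → end (x,ẋ)=(0.872312, 1.447231)
phase 4: p=0.9955, T=0.353, ωT=1.055611, cosh=1.610855, sinh=1.262876; start (x,ẋ)=(0.872312, 1.447231) → end (x,ẋ)=(1.408243, 1.866062)

1 0.5190 0.1362 0.6523
2 1.1270 0.5496 1.0631
3 1.3980 0.8723 1.4472
4 1.7510 1.4082 1.8661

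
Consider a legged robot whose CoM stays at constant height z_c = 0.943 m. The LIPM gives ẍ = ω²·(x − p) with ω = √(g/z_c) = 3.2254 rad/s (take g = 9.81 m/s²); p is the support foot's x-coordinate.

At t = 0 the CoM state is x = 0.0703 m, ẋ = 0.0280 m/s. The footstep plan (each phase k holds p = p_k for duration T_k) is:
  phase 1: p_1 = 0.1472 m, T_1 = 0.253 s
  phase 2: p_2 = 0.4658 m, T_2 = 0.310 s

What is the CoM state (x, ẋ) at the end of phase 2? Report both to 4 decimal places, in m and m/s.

phase 1: p=0.1472, T=0.253, ωT=0.816026, cosh=1.351840, sinh=0.909655; start (x,ẋ)=(0.070300, 0.028000) → end (x,ẋ)=(0.051140, -0.187773)
phase 2: p=0.4658, T=0.310, ωT=0.999874, cosh=1.542933, sinh=1.175007; start (x,ẋ)=(0.051140, -0.187773) → end (x,ẋ)=(-0.242397, -1.861226)

x = -0.2424, ẋ = -1.8612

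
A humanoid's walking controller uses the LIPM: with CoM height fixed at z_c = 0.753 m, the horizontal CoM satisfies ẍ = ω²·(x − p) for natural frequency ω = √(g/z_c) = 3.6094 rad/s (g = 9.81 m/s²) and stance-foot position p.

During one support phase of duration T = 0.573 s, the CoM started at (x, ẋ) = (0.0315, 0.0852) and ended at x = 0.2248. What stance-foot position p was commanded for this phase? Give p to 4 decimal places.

ωT = 3.6094·0.573 = 2.068186; cosh(ωT) = 4.018438, sinh(ωT) = 3.892024
x(T) = p + (x₀−p)·cosh(ωT) + (ẋ₀/ω)·sinh(ωT) ⇒ p·(1 − cosh) = x(T) − x₀·cosh − (ẋ₀/ω)·sinh
numerator   = 0.2248 − (0.0315)·4.018438 − (0.0852/3.6094)·3.892024 = 0.006348
denominator = 1 − 4.018438 = -3.018438
p = 0.006348 / -3.018438 = -0.0021

p = -0.0021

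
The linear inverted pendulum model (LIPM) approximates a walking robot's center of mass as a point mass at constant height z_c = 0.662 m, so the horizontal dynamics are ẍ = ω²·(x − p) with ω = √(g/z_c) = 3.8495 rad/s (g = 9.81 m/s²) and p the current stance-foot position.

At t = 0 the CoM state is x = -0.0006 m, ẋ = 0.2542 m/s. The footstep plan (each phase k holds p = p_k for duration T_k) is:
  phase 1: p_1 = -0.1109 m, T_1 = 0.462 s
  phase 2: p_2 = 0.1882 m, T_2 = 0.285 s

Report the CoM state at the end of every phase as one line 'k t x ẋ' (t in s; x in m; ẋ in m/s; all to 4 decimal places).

phase 1: p=-0.1109, T=0.462, ωT=1.778469, cosh=3.044841, sinh=2.875944; start (x,ẋ)=(-0.000600, 0.254200) → end (x,ẋ)=(0.414858, 1.995124)
phase 2: p=0.1882, T=0.285, ωT=1.097107, cosh=1.664662, sinh=1.330827; start (x,ẋ)=(0.414858, 1.995124) → end (x,ẋ)=(1.255251, 4.482378)

1 0.4620 0.4149 1.9951
2 0.7470 1.2553 4.4824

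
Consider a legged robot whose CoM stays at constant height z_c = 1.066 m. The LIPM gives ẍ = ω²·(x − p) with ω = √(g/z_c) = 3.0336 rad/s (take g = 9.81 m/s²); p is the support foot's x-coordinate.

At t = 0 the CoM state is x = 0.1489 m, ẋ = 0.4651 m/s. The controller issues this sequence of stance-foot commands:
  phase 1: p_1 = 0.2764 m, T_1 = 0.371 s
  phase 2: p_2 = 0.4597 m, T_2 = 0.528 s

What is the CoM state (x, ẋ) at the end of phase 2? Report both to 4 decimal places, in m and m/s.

x = 0.1747, ẋ = -0.6969

phase 1: p=0.2764, T=0.371, ωT=1.125466, cosh=1.703076, sinh=1.378575; start (x,ẋ)=(0.148900, 0.465100) → end (x,ẋ)=(0.270616, 0.258890)
phase 2: p=0.4597, T=0.528, ωT=1.601741, cosh=2.581604, sinh=2.380058; start (x,ẋ)=(0.270616, 0.258890) → end (x,ẋ)=(0.174675, -0.696865)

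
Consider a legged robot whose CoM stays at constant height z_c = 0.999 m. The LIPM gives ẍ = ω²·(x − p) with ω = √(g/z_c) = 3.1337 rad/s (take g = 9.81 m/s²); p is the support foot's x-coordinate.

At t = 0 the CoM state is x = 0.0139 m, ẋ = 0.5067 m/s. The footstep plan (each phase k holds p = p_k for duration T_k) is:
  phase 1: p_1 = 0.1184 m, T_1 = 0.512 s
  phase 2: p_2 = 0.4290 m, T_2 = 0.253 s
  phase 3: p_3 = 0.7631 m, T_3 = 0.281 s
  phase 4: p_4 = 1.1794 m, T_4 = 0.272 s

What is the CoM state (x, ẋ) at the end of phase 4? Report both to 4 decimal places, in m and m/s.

x = -0.5495, ẋ = -4.5852

phase 1: p=0.1184, T=0.512, ωT=1.604454, cosh=2.588072, sinh=2.387073; start (x,ẋ)=(0.013900, 0.506700) → end (x,ẋ)=(0.233921, 0.529677)
phase 2: p=0.4290, T=0.253, ωT=0.792826, cosh=1.331098, sinh=0.878534; start (x,ẋ)=(0.233921, 0.529677) → end (x,ẋ)=(0.317827, 0.167989)
phase 3: p=0.7631, T=0.281, ωT=0.880570, cosh=1.413410, sinh=0.998863; start (x,ẋ)=(0.317827, 0.167989) → end (x,ẋ)=(0.187292, -1.156330)
phase 4: p=1.1794, T=0.272, ωT=0.852366, cosh=1.385797, sinh=0.959393; start (x,ẋ)=(0.187292, -1.156330) → end (x,ẋ)=(-0.549474, -4.585160)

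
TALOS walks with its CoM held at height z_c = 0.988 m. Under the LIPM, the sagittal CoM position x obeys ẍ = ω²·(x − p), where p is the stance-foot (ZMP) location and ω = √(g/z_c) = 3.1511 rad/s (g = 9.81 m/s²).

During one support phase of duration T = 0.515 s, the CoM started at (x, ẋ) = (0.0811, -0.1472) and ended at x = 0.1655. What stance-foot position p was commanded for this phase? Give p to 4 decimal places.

ωT = 3.1511·0.515 = 1.622817; cosh(ωT) = 2.632342, sinh(ωT) = 2.435000
x(T) = p + (x₀−p)·cosh(ωT) + (ẋ₀/ω)·sinh(ωT) ⇒ p·(1 − cosh) = x(T) − x₀·cosh − (ẋ₀/ω)·sinh
numerator   = 0.1655 − (0.0811)·2.632342 − (-0.1472/3.1511)·2.435000 = 0.065765
denominator = 1 − 2.632342 = -1.632342
p = 0.065765 / -1.632342 = -0.0403

p = -0.0403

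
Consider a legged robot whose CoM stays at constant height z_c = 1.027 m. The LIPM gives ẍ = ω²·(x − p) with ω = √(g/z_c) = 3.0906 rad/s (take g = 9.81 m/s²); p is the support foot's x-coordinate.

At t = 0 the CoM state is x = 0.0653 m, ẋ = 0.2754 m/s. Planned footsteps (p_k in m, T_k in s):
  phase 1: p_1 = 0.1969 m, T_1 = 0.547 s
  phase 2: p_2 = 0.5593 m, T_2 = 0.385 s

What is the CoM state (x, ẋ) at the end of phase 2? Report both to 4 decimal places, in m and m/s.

phase 1: p=0.1969, T=0.547, ωT=1.690558, cosh=2.803462, sinh=2.619045; start (x,ẋ)=(0.065300, 0.275400) → end (x,ẋ)=(0.061345, -0.293152)
phase 2: p=0.5593, T=0.385, ωT=1.189881, cosh=1.795474, sinh=1.491216; start (x,ẋ)=(0.061345, -0.293152) → end (x,ẋ)=(-0.476212, -2.821301)

x = -0.4762, ẋ = -2.8213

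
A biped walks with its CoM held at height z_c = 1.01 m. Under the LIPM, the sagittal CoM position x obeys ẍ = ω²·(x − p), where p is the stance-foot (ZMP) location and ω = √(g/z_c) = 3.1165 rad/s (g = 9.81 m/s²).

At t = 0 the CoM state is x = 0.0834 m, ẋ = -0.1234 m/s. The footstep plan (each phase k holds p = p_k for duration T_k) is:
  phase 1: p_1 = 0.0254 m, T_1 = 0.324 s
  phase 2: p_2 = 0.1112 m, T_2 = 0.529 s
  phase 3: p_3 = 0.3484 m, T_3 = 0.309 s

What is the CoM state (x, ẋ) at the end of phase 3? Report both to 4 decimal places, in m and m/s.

phase 1: p=0.0254, T=0.324, ωT=1.009746, cosh=1.554608, sinh=1.190296; start (x,ẋ)=(0.083400, -0.123400) → end (x,ẋ)=(0.068437, 0.023316)
phase 2: p=0.1112, T=0.529, ωT=1.648629, cosh=2.696078, sinh=2.503765; start (x,ẋ)=(0.068437, 0.023316) → end (x,ẋ)=(0.014638, -0.270821)
phase 3: p=0.3484, T=0.309, ωT=0.962998, cosh=1.500643, sinh=1.118896; start (x,ẋ)=(0.014638, -0.270821) → end (x,ẋ)=(-0.249688, -1.570246)

x = -0.2497, ẋ = -1.5702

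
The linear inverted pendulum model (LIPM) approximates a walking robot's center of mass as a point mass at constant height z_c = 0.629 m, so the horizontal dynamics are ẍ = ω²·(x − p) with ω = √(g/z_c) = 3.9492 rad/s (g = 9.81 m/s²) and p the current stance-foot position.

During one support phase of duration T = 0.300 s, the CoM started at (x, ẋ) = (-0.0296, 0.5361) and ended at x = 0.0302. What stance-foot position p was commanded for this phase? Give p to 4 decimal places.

p = 0.1499

ωT = 3.9492·0.300 = 1.184760; cosh(ωT) = 1.787861, sinh(ωT) = 1.482041
x(T) = p + (x₀−p)·cosh(ωT) + (ẋ₀/ω)·sinh(ωT) ⇒ p·(1 − cosh) = x(T) − x₀·cosh − (ẋ₀/ω)·sinh
numerator   = 0.0302 − (-0.0296)·1.787861 − (0.5361/3.9492)·1.482041 = -0.118065
denominator = 1 − 1.787861 = -0.787861
p = -0.118065 / -0.787861 = 0.1499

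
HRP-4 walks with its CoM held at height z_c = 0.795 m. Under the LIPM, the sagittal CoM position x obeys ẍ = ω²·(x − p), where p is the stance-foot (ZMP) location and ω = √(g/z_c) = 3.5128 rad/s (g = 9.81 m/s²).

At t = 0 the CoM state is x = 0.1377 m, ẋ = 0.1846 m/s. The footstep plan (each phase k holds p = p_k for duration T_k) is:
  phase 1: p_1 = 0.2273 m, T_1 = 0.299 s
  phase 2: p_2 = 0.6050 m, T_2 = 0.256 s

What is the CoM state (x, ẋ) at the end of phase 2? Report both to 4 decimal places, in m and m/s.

x = -0.0763, ẋ = -1.7823

phase 1: p=0.2273, T=0.299, ωT=1.050327, cosh=1.604205, sinh=1.254382; start (x,ẋ)=(0.137700, 0.184600) → end (x,ẋ)=(0.149482, -0.098676)
phase 2: p=0.6050, T=0.256, ωT=0.899277, cosh=1.432344, sinh=1.025481; start (x,ẋ)=(0.149482, -0.098676) → end (x,ẋ)=(-0.076265, -1.782255)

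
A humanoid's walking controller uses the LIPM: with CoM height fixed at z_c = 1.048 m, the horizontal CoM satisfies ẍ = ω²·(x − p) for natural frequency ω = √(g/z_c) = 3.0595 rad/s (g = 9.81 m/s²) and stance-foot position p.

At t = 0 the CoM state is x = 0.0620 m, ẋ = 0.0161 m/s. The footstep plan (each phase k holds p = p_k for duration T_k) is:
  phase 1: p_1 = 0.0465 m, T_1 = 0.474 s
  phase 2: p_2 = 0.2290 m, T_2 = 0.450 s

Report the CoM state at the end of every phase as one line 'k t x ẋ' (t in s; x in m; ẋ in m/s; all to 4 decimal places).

1 0.4740 0.0920 0.1318
2 0.9240 0.0201 -0.5000

phase 1: p=0.0465, T=0.474, ωT=1.450203, cosh=2.249251, sinh=2.014729; start (x,ẋ)=(0.062000, 0.016100) → end (x,ẋ)=(0.091965, 0.131756)
phase 2: p=0.2290, T=0.450, ωT=1.376775, cosh=2.107247, sinh=1.854856; start (x,ẋ)=(0.091965, 0.131756) → end (x,ẋ)=(0.020113, -0.500019)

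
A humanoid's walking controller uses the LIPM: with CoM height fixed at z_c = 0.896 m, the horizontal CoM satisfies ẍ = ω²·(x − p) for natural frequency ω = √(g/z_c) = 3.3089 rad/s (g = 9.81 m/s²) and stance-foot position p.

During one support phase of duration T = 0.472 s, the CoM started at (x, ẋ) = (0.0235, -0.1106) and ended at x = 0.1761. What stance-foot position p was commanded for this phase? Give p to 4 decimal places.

ωT = 3.3089·0.472 = 1.561801; cosh(ωT) = 2.488578, sinh(ωT) = 2.278820
x(T) = p + (x₀−p)·cosh(ωT) + (ẋ₀/ω)·sinh(ωT) ⇒ p·(1 − cosh) = x(T) − x₀·cosh − (ẋ₀/ω)·sinh
numerator   = 0.1761 − (0.0235)·2.488578 − (-0.1106/3.3089)·2.278820 = 0.193788
denominator = 1 − 2.488578 = -1.488578
p = 0.193788 / -1.488578 = -0.1302

p = -0.1302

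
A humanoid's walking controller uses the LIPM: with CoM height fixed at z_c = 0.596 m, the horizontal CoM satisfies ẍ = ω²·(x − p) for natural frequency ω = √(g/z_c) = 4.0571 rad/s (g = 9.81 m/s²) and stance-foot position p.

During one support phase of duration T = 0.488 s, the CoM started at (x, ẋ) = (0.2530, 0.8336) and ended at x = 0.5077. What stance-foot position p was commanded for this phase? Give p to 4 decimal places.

p = 0.4296

ωT = 4.0571·0.488 = 1.979865; cosh(ωT) = 3.689926, sinh(ωT) = 3.551838
x(T) = p + (x₀−p)·cosh(ωT) + (ẋ₀/ω)·sinh(ωT) ⇒ p·(1 − cosh) = x(T) − x₀·cosh − (ẋ₀/ω)·sinh
numerator   = 0.5077 − (0.2530)·3.689926 − (0.8336/4.0571)·3.551838 = -1.155637
denominator = 1 − 3.689926 = -2.689926
p = -1.155637 / -2.689926 = 0.4296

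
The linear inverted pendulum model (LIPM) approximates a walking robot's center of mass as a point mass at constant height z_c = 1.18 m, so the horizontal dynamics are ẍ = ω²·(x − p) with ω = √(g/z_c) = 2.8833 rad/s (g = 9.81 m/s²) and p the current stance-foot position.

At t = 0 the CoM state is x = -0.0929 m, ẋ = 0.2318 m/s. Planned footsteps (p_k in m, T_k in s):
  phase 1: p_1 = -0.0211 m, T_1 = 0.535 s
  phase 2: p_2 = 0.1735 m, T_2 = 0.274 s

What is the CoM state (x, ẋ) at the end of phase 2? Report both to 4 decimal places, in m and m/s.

phase 1: p=-0.0211, T=0.535, ωT=1.542566, cosh=2.445202, sinh=2.231370; start (x,ẋ)=(-0.092900, 0.231800) → end (x,ẋ)=(-0.017277, 0.104857)
phase 2: p=0.1735, T=0.274, ωT=0.790024, cosh=1.328642, sinh=0.874808; start (x,ẋ)=(-0.017277, 0.104857) → end (x,ẋ)=(-0.048160, -0.341885)

x = -0.0482, ẋ = -0.3419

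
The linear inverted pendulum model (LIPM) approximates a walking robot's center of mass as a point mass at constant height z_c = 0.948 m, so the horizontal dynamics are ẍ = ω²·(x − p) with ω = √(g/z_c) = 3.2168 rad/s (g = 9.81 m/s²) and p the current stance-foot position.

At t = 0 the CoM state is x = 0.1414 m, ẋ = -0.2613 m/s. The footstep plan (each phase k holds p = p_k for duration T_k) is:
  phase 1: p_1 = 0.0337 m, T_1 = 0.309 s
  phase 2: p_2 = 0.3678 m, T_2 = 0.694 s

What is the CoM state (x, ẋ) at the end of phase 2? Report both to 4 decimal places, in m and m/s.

x = -0.8703, ẋ = -3.8917

phase 1: p=0.0337, T=0.309, ωT=0.993991, cosh=1.536047, sinh=1.165950; start (x,ẋ)=(0.141400, -0.261300) → end (x,ẋ)=(0.104422, 0.002574)
phase 2: p=0.3678, T=0.694, ωT=2.232459, cosh=4.715014, sinh=4.607750; start (x,ẋ)=(0.104422, 0.002574) → end (x,ẋ)=(-0.870343, -3.891704)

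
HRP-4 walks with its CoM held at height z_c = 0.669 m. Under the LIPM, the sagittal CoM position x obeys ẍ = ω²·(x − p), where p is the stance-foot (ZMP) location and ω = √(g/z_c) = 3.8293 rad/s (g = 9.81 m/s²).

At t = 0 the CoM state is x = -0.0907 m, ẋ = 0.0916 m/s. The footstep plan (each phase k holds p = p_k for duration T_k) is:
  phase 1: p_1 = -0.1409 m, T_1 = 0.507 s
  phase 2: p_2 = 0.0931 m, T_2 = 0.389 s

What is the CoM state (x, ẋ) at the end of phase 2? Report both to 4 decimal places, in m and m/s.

x = 0.6937, ẋ = 2.4987

phase 1: p=-0.1409, T=0.507, ωT=1.941455, cosh=3.556190, sinh=3.412695; start (x,ẋ)=(-0.090700, 0.091600) → end (x,ẋ)=(0.119255, 0.981772)
phase 2: p=0.0931, T=0.389, ωT=1.489598, cosh=2.330387, sinh=2.104924; start (x,ẋ)=(0.119255, 0.981772) → end (x,ẋ)=(0.693721, 2.498730)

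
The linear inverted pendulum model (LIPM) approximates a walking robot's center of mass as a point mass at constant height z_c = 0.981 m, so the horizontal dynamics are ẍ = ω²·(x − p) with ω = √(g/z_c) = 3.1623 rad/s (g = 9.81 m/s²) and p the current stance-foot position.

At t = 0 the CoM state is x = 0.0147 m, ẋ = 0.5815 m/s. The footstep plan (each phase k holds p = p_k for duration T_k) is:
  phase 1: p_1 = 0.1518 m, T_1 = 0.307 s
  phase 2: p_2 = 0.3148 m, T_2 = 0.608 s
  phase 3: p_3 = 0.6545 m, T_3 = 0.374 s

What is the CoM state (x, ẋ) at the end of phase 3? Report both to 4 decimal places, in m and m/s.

phase 1: p=0.1518, T=0.307, ωT=0.970826, cosh=1.509447, sinh=1.130677; start (x,ẋ)=(0.014700, 0.581500) → end (x,ẋ)=(0.152770, 0.387537)
phase 2: p=0.3148, T=0.608, ωT=1.922678, cosh=3.492734, sinh=3.346519; start (x,ẋ)=(0.152770, 0.387537) → end (x,ẋ)=(0.158984, -0.361156)
phase 3: p=0.6545, T=0.374, ωT=1.182700, cosh=1.784812, sinh=1.478362; start (x,ẋ)=(0.158984, -0.361156) → end (x,ẋ)=(-0.398742, -2.961146)

x = -0.3987, ẋ = -2.9611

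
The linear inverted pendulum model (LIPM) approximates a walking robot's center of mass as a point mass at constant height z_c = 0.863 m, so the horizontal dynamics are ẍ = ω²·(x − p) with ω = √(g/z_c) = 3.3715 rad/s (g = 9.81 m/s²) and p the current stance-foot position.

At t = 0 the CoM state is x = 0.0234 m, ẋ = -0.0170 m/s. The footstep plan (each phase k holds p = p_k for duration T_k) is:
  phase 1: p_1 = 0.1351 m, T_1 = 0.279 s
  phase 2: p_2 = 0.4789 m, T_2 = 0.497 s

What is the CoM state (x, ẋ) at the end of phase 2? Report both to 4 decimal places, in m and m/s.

phase 1: p=0.1351, T=0.279, ωT=0.940649, cosh=1.476008, sinh=1.085634; start (x,ẋ)=(0.023400, -0.017000) → end (x,ẋ)=(-0.035244, -0.433938)
phase 2: p=0.4789, T=0.497, ωT=1.675636, cosh=2.764689, sinh=2.577500; start (x,ẋ)=(-0.035244, -0.433938) → end (x,ẋ)=(-1.274293, -5.667638)

x = -1.2743, ẋ = -5.6676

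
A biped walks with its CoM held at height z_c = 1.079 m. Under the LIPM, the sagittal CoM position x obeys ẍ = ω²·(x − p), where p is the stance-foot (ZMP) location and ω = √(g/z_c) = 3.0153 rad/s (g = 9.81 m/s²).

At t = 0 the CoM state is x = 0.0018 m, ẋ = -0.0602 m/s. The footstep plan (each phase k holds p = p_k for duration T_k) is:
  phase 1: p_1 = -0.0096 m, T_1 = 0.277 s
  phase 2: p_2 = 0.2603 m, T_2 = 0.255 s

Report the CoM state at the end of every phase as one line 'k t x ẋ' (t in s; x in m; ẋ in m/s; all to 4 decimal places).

1 0.2770 -0.0127 -0.0503
2 0.5320 -0.1115 -0.7630

phase 1: p=-0.0096, T=0.277, ωT=0.835238, cosh=1.369567, sinh=0.935796; start (x,ẋ)=(0.001800, -0.060200) → end (x,ẋ)=(-0.012670, -0.050280)
phase 2: p=0.2603, T=0.255, ωT=0.768902, cosh=1.310459, sinh=0.846937; start (x,ẋ)=(-0.012670, -0.050280) → end (x,ẋ)=(-0.111539, -0.762992)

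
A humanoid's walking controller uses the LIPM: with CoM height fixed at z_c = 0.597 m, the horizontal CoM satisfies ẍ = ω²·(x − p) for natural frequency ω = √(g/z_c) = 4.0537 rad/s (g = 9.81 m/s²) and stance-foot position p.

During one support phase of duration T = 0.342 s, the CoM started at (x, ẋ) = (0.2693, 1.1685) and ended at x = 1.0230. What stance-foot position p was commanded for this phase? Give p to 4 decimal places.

p = 0.0798

ωT = 4.0537·0.342 = 1.386365; cosh(ωT) = 2.125133, sinh(ωT) = 1.875151
x(T) = p + (x₀−p)·cosh(ωT) + (ẋ₀/ω)·sinh(ωT) ⇒ p·(1 − cosh) = x(T) − x₀·cosh − (ẋ₀/ω)·sinh
numerator   = 1.0230 − (0.2693)·2.125133 − (1.1685/4.0537)·1.875151 = -0.089820
denominator = 1 − 2.125133 = -1.125133
p = -0.089820 / -1.125133 = 0.0798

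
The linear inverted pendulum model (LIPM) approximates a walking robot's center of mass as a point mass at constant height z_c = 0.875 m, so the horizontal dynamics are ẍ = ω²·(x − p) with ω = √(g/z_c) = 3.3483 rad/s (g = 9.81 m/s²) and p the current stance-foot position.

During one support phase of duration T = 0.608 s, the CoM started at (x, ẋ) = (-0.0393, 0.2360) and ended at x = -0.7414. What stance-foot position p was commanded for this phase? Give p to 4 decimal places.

p = 0.2949

ωT = 3.3483·0.608 = 2.035766; cosh(ωT) = 3.894350, sinh(ωT) = 3.763769
x(T) = p + (x₀−p)·cosh(ωT) + (ẋ₀/ω)·sinh(ωT) ⇒ p·(1 − cosh) = x(T) − x₀·cosh − (ẋ₀/ω)·sinh
numerator   = -0.7414 − (-0.0393)·3.894350 − (0.2360/3.3483)·3.763769 = -0.853636
denominator = 1 − 3.894350 = -2.894350
p = -0.853636 / -2.894350 = 0.2949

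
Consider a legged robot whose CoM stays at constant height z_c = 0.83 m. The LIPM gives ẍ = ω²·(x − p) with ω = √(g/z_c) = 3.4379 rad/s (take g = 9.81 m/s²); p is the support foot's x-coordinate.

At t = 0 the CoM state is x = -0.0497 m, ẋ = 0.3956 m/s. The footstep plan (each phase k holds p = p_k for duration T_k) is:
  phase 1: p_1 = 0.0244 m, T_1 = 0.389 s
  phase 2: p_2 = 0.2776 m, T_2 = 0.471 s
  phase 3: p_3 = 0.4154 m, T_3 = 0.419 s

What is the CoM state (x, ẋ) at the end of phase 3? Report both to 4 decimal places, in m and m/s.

phase 1: p=0.0244, T=0.389, ωT=1.337343, cosh=2.035726, sinh=1.773184; start (x,ẋ)=(-0.049700, 0.395600) → end (x,ẋ)=(0.077593, 0.353618)
phase 2: p=0.2776, T=0.471, ωT=1.619251, cosh=2.623677, sinh=2.425630; start (x,ẋ)=(0.077593, 0.353618) → end (x,ẋ)=(0.002344, -0.740091)
phase 3: p=0.4154, T=0.419, ωT=1.440480, cosh=2.229768, sinh=1.992954; start (x,ẋ)=(0.002344, -0.740091) → end (x,ẋ)=(-0.934651, -4.480316)

x = -0.9347, ẋ = -4.4803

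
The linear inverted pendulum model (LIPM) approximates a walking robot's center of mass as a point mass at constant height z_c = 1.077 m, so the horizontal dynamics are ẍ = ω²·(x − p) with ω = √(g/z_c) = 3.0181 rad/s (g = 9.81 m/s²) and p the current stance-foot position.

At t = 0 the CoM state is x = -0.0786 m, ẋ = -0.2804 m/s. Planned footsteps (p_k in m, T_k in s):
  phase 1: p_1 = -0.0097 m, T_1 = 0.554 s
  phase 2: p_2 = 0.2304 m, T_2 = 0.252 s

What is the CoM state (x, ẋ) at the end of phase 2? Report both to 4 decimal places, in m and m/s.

phase 1: p=-0.0097, T=0.554, ωT=1.672027, cosh=2.755407, sinh=2.567541; start (x,ẋ)=(-0.078600, -0.280400) → end (x,ẋ)=(-0.438088, -1.306529)
phase 2: p=0.2304, T=0.252, ωT=0.760561, cosh=1.303440, sinh=0.836036; start (x,ẋ)=(-0.438088, -1.306529) → end (x,ẋ)=(-1.002852, -3.389739)

x = -1.0029, ẋ = -3.3897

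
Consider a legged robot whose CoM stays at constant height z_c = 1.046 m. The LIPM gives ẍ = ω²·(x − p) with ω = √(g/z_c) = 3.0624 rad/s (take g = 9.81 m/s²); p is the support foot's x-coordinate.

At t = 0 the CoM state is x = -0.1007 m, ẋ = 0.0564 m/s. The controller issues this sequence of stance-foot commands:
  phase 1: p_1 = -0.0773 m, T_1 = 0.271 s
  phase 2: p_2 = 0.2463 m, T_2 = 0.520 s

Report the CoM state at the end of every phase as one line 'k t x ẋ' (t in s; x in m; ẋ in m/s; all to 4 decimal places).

phase 1: p=-0.0773, T=0.271, ωT=0.829910, cosh=1.364601, sinh=0.928512; start (x,ẋ)=(-0.100700, 0.056400) → end (x,ẋ)=(-0.092131, 0.010426)
phase 2: p=0.2463, T=0.520, ωT=1.592448, cosh=2.559598, sinh=2.356170; start (x,ẋ)=(-0.092131, 0.010426) → end (x,ẋ)=(-0.611926, -2.415277)

1 0.2710 -0.0921 0.0104
2 0.7910 -0.6119 -2.4153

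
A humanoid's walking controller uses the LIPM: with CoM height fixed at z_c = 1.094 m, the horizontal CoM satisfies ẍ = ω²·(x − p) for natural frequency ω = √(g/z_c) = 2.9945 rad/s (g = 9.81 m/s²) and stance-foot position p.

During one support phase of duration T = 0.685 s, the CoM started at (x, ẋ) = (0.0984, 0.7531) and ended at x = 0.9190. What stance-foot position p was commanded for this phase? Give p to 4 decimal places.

ωT = 2.9945·0.685 = 2.051233; cosh(ωT) = 3.953029, sinh(ωT) = 3.824452
x(T) = p + (x₀−p)·cosh(ωT) + (ẋ₀/ω)·sinh(ωT) ⇒ p·(1 − cosh) = x(T) − x₀·cosh − (ẋ₀/ω)·sinh
numerator   = 0.9190 − (0.0984)·3.953029 − (0.7531/2.9945)·3.824452 = -0.431806
denominator = 1 − 3.953029 = -2.953029
p = -0.431806 / -2.953029 = 0.1462

p = 0.1462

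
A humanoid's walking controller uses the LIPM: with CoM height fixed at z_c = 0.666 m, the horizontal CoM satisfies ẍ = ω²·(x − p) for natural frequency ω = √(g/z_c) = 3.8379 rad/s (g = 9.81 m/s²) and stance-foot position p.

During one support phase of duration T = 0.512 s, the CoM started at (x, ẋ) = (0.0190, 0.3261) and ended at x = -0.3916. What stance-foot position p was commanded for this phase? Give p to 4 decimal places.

p = 0.2873

ωT = 3.8379·0.512 = 1.965005; cosh(ωT) = 3.637551, sinh(ωT) = 3.497396
x(T) = p + (x₀−p)·cosh(ωT) + (ẋ₀/ω)·sinh(ωT) ⇒ p·(1 − cosh) = x(T) − x₀·cosh − (ẋ₀/ω)·sinh
numerator   = -0.3916 − (0.0190)·3.637551 − (0.3261/3.8379)·3.497396 = -0.757881
denominator = 1 − 3.637551 = -2.637551
p = -0.757881 / -2.637551 = 0.2873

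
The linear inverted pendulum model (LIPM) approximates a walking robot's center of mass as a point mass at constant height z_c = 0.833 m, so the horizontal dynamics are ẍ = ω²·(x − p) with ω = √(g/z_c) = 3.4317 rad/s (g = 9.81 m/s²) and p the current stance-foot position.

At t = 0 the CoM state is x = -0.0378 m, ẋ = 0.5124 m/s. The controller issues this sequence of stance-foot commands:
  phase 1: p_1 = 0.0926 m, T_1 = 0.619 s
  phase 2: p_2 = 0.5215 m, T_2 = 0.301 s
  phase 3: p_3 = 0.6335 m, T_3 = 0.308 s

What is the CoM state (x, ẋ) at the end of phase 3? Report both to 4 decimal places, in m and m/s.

x = -0.6697, ẋ = -4.1425

phase 1: p=0.0926, T=0.619, ωT=2.124222, cosh=4.242957, sinh=4.123431; start (x,ẋ)=(-0.037800, 0.512400) → end (x,ẋ)=(0.155003, 0.328882)
phase 2: p=0.5215, T=0.301, ωT=1.032942, cosh=1.582638, sinh=1.226680; start (x,ẋ)=(0.155003, 0.328882) → end (x,ẋ)=(0.059029, -1.022302)
phase 3: p=0.6335, T=0.308, ωT=1.056964, cosh=1.612565, sinh=1.265055; start (x,ẋ)=(0.059029, -1.022302) → end (x,ẋ)=(-0.669731, -4.142474)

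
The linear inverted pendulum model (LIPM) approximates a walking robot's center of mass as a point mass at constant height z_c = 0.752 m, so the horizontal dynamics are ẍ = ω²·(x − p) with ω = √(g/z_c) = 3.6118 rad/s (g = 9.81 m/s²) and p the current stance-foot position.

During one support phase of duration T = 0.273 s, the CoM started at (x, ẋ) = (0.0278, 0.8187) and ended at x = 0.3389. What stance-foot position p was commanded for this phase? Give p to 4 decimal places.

p = -0.0663

ωT = 3.6118·0.273 = 0.986021; cosh(ωT) = 1.526803, sinh(ωT) = 1.153745
x(T) = p + (x₀−p)·cosh(ωT) + (ẋ₀/ω)·sinh(ωT) ⇒ p·(1 − cosh) = x(T) − x₀·cosh − (ẋ₀/ω)·sinh
numerator   = 0.3389 − (0.0278)·1.526803 − (0.8187/3.6118)·1.153745 = 0.034931
denominator = 1 − 1.526803 = -0.526803
p = 0.034931 / -0.526803 = -0.0663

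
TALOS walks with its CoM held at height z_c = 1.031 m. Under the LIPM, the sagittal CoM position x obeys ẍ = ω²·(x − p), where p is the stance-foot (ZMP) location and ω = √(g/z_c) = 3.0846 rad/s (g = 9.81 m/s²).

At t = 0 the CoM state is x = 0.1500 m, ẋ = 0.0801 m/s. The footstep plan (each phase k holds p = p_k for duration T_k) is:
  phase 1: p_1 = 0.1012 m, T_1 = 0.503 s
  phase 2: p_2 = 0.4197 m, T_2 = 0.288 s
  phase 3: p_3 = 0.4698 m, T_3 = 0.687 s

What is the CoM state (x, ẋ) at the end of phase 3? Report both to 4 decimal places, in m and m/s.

x = 0.5977, ẋ = 0.4610

phase 1: p=0.1012, T=0.503, ωT=1.551554, cosh=2.465357, sinh=2.253439; start (x,ẋ)=(0.150000, 0.080100) → end (x,ẋ)=(0.280026, 0.536682)
phase 2: p=0.4197, T=0.288, ωT=0.888365, cosh=1.421239, sinh=1.009912; start (x,ẋ)=(0.280026, 0.536682) → end (x,ẋ)=(0.396902, 0.327645)
phase 3: p=0.4698, T=0.687, ωT=2.119120, cosh=4.221974, sinh=4.101837; start (x,ẋ)=(0.396902, 0.327645) → end (x,ẋ)=(0.597722, 0.460965)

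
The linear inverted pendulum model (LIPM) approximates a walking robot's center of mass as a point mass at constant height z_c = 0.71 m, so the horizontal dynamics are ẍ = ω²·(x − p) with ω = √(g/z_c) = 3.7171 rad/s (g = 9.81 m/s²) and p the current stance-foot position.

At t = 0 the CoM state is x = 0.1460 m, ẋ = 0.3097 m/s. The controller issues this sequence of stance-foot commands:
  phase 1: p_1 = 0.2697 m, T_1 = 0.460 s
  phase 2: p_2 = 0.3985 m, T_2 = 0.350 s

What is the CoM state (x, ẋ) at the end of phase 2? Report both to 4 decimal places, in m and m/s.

x = -0.2706, ẋ = -2.3190

phase 1: p=0.2697, T=0.460, ωT=1.709866, cosh=2.854555, sinh=2.673665; start (x,ẋ)=(0.146000, 0.309700) → end (x,ẋ)=(0.139355, -0.345310)
phase 2: p=0.3985, T=0.350, ωT=1.300985, cosh=1.972588, sinh=1.700325; start (x,ẋ)=(0.139355, -0.345310) → end (x,ẋ)=(-0.270642, -2.319022)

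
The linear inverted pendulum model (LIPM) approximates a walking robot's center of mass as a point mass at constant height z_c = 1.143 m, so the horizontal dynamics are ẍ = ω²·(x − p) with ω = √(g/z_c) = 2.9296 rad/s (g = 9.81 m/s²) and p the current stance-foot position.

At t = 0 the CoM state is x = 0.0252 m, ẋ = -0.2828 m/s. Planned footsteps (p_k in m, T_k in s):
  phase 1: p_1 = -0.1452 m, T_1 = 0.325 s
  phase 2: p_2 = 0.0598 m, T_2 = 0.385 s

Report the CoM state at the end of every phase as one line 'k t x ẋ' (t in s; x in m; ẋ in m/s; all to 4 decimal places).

1 0.3250 0.0020 0.1295
2 0.7100 0.0223 -0.0132

phase 1: p=-0.1452, T=0.325, ωT=0.952120, cosh=1.488560, sinh=1.102638; start (x,ẋ)=(0.025200, -0.282800) → end (x,ẋ)=(0.002011, 0.129476)
phase 2: p=0.0598, T=0.385, ωT=1.127896, cosh=1.706432, sinh=1.382718; start (x,ẋ)=(0.002011, 0.129476) → end (x,ẋ)=(0.022297, -0.013151)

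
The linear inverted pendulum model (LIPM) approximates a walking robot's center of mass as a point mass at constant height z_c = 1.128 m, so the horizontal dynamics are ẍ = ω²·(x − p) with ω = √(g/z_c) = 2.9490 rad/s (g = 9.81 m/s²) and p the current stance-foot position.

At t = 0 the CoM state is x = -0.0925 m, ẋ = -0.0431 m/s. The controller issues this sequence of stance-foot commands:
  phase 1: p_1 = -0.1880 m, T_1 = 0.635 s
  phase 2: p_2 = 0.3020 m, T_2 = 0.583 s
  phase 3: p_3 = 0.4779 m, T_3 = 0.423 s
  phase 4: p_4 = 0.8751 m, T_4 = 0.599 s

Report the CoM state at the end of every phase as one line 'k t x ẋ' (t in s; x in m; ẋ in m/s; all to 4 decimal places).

phase 1: p=-0.1880, T=0.635, ωT=1.872615, cosh=3.329503, sinh=3.175782; start (x,ẋ)=(-0.092500, -0.043100) → end (x,ẋ)=(0.083553, 0.750892)
phase 2: p=0.3020, T=0.583, ωT=1.719267, cosh=2.879817, sinh=2.700620; start (x,ẋ)=(0.083553, 0.750892) → end (x,ẋ)=(0.360561, 0.422694)
phase 3: p=0.4779, T=0.423, ωT=1.247427, cosh=1.884308, sinh=1.597065; start (x,ẋ)=(0.360561, 0.422694) → end (x,ẋ)=(0.485712, 0.243849)
phase 4: p=0.8751, T=0.599, ωT=1.766451, cosh=3.010497, sinh=2.839558; start (x,ẋ)=(0.485712, 0.243849) → end (x,ẋ)=(-0.062351, -2.526569)

1 0.6350 0.0836 0.7509
2 1.2180 0.3606 0.4227
3 1.6410 0.4857 0.2438
4 2.2400 -0.0624 -2.5266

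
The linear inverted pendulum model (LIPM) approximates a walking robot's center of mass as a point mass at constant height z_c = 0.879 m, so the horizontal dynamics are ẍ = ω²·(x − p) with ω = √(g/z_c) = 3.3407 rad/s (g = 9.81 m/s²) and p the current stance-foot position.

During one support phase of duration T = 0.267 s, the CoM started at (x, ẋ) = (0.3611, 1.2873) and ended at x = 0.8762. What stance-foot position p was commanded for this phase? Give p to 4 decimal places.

p = 0.0693

ωT = 3.3407·0.267 = 0.891967; cosh(ωT) = 1.424886, sinh(ωT) = 1.015038
x(T) = p + (x₀−p)·cosh(ωT) + (ẋ₀/ω)·sinh(ωT) ⇒ p·(1 − cosh) = x(T) − x₀·cosh − (ẋ₀/ω)·sinh
numerator   = 0.8762 − (0.3611)·1.424886 − (1.2873/3.3407)·1.015038 = -0.029459
denominator = 1 − 1.424886 = -0.424886
p = -0.029459 / -0.424886 = 0.0693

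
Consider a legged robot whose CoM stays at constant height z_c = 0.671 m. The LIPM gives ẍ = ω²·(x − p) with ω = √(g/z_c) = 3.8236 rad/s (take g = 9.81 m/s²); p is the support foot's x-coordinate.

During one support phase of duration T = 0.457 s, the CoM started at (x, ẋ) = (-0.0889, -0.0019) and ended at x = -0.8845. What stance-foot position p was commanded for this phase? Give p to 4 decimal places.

ωT = 3.8236·0.457 = 1.747385; cosh(ωT) = 2.956902, sinh(ωT) = 2.782673
x(T) = p + (x₀−p)·cosh(ωT) + (ẋ₀/ω)·sinh(ωT) ⇒ p·(1 − cosh) = x(T) − x₀·cosh − (ẋ₀/ω)·sinh
numerator   = -0.8845 − (-0.0889)·2.956902 − (-0.0019/3.8236)·2.782673 = -0.620249
denominator = 1 − 2.956902 = -1.956902
p = -0.620249 / -1.956902 = 0.3170

p = 0.3170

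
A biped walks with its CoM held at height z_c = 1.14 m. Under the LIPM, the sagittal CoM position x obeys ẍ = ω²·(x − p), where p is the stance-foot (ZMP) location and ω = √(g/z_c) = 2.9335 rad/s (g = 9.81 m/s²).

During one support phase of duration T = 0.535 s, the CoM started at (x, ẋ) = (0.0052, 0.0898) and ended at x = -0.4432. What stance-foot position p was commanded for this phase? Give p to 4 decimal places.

p = 0.3496

ωT = 2.9335·0.535 = 1.569423; cosh(ωT) = 2.506019, sinh(ωT) = 2.297854
x(T) = p + (x₀−p)·cosh(ωT) + (ẋ₀/ω)·sinh(ωT) ⇒ p·(1 − cosh) = x(T) − x₀·cosh − (ẋ₀/ω)·sinh
numerator   = -0.4432 − (0.0052)·2.506019 − (0.0898/2.9335)·2.297854 = -0.526573
denominator = 1 − 2.506019 = -1.506019
p = -0.526573 / -1.506019 = 0.3496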